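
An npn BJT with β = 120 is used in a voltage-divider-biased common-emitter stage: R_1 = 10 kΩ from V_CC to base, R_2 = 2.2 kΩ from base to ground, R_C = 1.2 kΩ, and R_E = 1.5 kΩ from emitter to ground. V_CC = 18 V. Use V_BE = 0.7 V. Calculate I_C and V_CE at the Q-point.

I_C ≈ 1.7 mA, V_CE ≈ 13 V

Thevenize the base divider: V_Th = V_CC·R_2/(R_1+R_2) = 18×2.2/12.2 = 3.25 V, R_Th = R_1‖R_2 = 1.8 kΩ.
Base-emitter loop: V_Th = I_B·R_Th + V_BE + (β+1)I_B·R_E, so I_B = (3.25 − 0.7) / (1.8 + 121×1.5) = 0.0139 mA.
I_C = β·I_B = 120×0.0139 = 1.67 mA, and I_E = (β+1)I_B = 1.68 mA.
V_CE = V_CC − I_C·R_C − I_E·R_E = 18 − 1.67×1.2 − 1.68×1.5 = 13.5 V.
V_CE = 13.5 V > 0.2 V confirms active-region operation.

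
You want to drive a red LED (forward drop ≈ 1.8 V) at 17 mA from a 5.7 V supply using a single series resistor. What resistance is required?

R ≈ 0.23 kΩ

The resistor drops V_S − V_D = 5.7 − 1.8 = 3.9 V at 17 mA.
R = 3.9 V / 17 mA = 0.229 kΩ.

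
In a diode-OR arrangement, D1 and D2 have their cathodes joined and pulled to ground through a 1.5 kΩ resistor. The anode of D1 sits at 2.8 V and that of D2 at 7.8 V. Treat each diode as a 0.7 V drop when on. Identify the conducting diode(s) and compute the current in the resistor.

Only D2 conducts; I_R ≈ 4.7 mA

Assume both conduct. Then node N would need to be at both 2.8−0.7 = 2.1 V and 7.8−0.7 = 7.1 V, which is impossible.
Assume only D2 conducts: V_N = 7.8 − 0.7 = 7.1 V, so I_R = 7.1/1.5 = 4.73 mA.
Check D1: its anode-to-cathode voltage is 2.8 − 7.1 = -4.3 V < 0.7 V, so it is off. The assumption is consistent.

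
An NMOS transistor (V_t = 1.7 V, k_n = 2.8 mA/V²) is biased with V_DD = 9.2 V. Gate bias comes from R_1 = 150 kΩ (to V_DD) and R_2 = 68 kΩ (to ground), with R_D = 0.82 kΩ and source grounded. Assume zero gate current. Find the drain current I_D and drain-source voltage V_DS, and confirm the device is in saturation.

V_G = V_DD·R_2/(R_1+R_2) = 9.2×68/218 = 2.87 V. With the source grounded, V_GS = V_G = 2.87 V.
Assume saturation: I_D = (k_n/2)(V_GS − V_t)² = (2.8/2)×(2.87 − 1.7)² = 1.4×1.17² = 1.92 mA.
V_DS = V_DD − I_D·R_D = 9.2 − 1.92×0.82 = 7.63 V.
Saturation requires V_DS ≥ V_GS − V_t = 1.17 V; 7.63 ≥ 1.17 ✓.

I_D ≈ 1.9 mA, V_DS ≈ 7.6 V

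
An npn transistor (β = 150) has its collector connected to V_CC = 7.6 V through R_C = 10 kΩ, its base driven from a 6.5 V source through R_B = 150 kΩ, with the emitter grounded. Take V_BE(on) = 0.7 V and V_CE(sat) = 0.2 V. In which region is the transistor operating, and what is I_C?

Assume active: I_B = (6.5 − 0.7)/150 = 0.0387 mA, giving I_C = β·I_B = 5.8 mA.
But then V_CE = 7.6 − 5.8×10 = -50.4 V < V_CE(sat) = 0.2 V — impossible in the active region.
So the transistor is saturated. With V_CE = 0.2 V, I_C = (V_CC − 0.2)/R_C = 7.4/10 = 0.74 mA.
Check: β·I_B = 5.8 mA > I_C = 0.74 mA, confirming saturation.

saturation; I_C ≈ 0.74 mA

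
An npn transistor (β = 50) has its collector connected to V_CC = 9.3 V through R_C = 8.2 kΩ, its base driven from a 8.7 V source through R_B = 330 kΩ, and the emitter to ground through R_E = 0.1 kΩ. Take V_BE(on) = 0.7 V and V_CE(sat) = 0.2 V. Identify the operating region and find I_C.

Assume active: I_B = (8.7 − 0.7)/(330 + 51×0.1) = 0.0239 mA, I_C = β·I_B = 1.19 mA.
Then V_CE = 9.3 − 1.19×8.2 − 1.22×0.1 = -0.61 V < 0.2 V — the active assumption fails.
Re-solve with V_CE = 0.2 V. KCL at the emitter: V_E/R_E = (V_BB−0.7−V_E)/R_B + (V_CC−0.2−V_E)/R_C, giving V_E = 0.112 V.
I_C = (V_CC − 0.2 − V_E)/R_C = (9.1 − 0.112)/8.2 = 1.1 mA.
Check: I_B = (8 − 0.112)/330 = 0.0239 mA, and β·I_B = 1.2 mA > I_C, confirming saturation.

saturation; I_C ≈ 1.1 mA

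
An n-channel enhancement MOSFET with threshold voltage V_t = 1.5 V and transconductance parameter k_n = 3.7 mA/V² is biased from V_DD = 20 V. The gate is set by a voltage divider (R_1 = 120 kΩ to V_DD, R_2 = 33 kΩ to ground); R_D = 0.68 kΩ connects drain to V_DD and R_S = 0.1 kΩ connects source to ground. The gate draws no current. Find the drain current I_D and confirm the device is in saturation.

I_D ≈ 7.7 mA

V_G = V_DD·R_2/(R_1+R_2) = 20×33/153 = 4.31 V.
Assume saturation: I_D = (k_n/2)(V_GS − V_t)² with V_GS = V_G − I_D·R_S = 4.31 − 0.1·I_D.
Substituting gives 0.0185·I_D² − 2.04·I_D + 14.6 = 0, with roots I_D = 7.72 or 103 mA.
The root I_D = 103 mA gives V_GS = -5.95 V ≤ V_t, so take I_D = 7.72 mA.
Then V_GS = 3.54 V and V_DS = V_DD − I_D(R_D+R_S) = 20 − 7.72×0.78 = 14 V.
Saturation requires V_DS ≥ V_GS − V_t = 2.04 V; 14 ≥ 2.04 ✓.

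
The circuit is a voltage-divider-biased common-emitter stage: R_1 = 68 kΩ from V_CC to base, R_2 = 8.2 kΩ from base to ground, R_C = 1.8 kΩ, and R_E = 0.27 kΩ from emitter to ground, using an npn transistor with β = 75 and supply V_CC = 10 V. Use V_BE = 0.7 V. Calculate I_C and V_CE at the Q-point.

I_C ≈ 1 mA, V_CE ≈ 7.9 V

Thevenize the base divider: V_Th = V_CC·R_2/(R_1+R_2) = 10×8.2/76.2 = 1.08 V, R_Th = R_1‖R_2 = 7.32 kΩ.
Base-emitter loop: V_Th = I_B·R_Th + V_BE + (β+1)I_B·R_E, so I_B = (1.08 − 0.7) / (7.32 + 76×0.27) = 0.0135 mA.
I_C = β·I_B = 75×0.0135 = 1.01 mA, and I_E = (β+1)I_B = 1.03 mA.
V_CE = V_CC − I_C·R_C − I_E·R_E = 10 − 1.01×1.8 − 1.03×0.27 = 7.9 V.
V_CE = 7.9 V > 0.2 V confirms active-region operation.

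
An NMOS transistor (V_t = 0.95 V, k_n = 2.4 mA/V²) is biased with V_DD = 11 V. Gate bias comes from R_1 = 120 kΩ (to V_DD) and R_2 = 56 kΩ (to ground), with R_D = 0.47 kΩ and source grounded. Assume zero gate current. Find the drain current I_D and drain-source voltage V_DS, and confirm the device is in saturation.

V_G = V_DD·R_2/(R_1+R_2) = 11×56/176 = 3.5 V. With the source grounded, V_GS = V_G = 3.5 V.
Assume saturation: I_D = (k_n/2)(V_GS − V_t)² = (2.4/2)×(3.5 − 0.95)² = 1.2×2.55² = 7.8 mA.
V_DS = V_DD − I_D·R_D = 11 − 7.8×0.47 = 7.33 V.
Saturation requires V_DS ≥ V_GS − V_t = 2.55 V; 7.33 ≥ 2.55 ✓.

I_D ≈ 7.8 mA, V_DS ≈ 7.3 V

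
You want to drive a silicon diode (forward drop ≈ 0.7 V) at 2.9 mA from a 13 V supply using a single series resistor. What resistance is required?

R ≈ 4.2 kΩ

The resistor drops V_S − V_D = 13 − 0.7 = 12.3 V at 2.9 mA.
R = 12.3 V / 2.9 mA = 4.24 kΩ.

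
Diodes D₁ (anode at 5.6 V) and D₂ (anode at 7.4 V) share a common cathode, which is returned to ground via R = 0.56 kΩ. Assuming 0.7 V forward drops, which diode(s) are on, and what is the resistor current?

Assume both conduct. Then node N would need to be at both 5.6−0.7 = 4.9 V and 7.4−0.7 = 6.7 V, which is impossible.
Assume only D₂ conducts: V_N = 7.4 − 0.7 = 6.7 V, so I_R = 6.7/0.56 = 12 mA.
Check D₁: its anode-to-cathode voltage is 5.6 − 6.7 = -1.1 V < 0.7 V, so it is off. The assumption is consistent.

Only D₂ conducts; I_R ≈ 12 mA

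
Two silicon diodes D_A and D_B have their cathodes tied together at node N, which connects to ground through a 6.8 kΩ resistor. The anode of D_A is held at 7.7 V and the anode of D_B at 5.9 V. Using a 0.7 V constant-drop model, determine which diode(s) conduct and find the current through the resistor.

Assume both conduct. Then node N would need to be at both 7.7−0.7 = 7 V and 5.9−0.7 = 5.2 V, which is impossible.
Assume only D_A conducts: V_N = 7.7 − 0.7 = 7 V, so I_R = 7/6.8 = 1.03 mA.
Check D_B: its anode-to-cathode voltage is 5.9 − 7 = -1.1 V < 0.7 V, so it is off. The assumption is consistent.

Only D_A conducts; I_R ≈ 1 mA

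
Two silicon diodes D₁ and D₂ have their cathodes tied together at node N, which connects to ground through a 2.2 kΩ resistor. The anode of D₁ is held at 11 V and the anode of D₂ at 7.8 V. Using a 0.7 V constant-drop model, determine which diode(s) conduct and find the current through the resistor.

Only D₁ conducts; I_R ≈ 4.7 mA

Assume both conduct. Then node N would need to be at both 11−0.7 = 10.3 V and 7.8−0.7 = 7.1 V, which is impossible.
Assume only D₁ conducts: V_N = 11 − 0.7 = 10.3 V, so I_R = 10.3/2.2 = 4.68 mA.
Check D₂: its anode-to-cathode voltage is 7.8 − 10.3 = -2.5 V < 0.7 V, so it is off. The assumption is consistent.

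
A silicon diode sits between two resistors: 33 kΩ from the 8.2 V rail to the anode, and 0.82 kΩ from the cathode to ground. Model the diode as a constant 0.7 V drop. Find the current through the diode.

I ≈ 0.22 mA

The two resistors are in series with the diode, so KVL gives 8.2 = I·33 + 0.7 + I·0.82.
I = (8.2 − 0.7) / (33 + 0.82) kΩ = 7.5 / 33.8 = 0.222 mA.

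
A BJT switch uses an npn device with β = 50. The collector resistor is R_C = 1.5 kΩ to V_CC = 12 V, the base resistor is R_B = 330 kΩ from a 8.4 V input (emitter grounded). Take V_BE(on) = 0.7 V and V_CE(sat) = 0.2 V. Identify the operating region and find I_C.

active; I_C ≈ 1.2 mA

Assume active. Base-emitter loop: I_B = (V_BB − V_BE)/R_B = (8.4 − 0.7)/330 = 0.0233 mA.
I_C = β·I_B = 50×0.0233 = 1.17 mA.
V_CE = V_CC − I_C·R_C = 12 − 1.17×1.5 = 10.2 V > V_CE(sat), so the active-region assumption holds.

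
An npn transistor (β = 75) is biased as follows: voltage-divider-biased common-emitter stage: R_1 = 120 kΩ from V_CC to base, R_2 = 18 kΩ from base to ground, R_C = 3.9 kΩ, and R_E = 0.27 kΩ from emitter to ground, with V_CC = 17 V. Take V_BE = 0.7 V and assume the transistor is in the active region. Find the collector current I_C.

Thevenize the base divider: V_Th = V_CC·R_2/(R_1+R_2) = 17×18/138 = 2.22 V, R_Th = R_1‖R_2 = 15.7 kΩ.
Base-emitter loop: V_Th = I_B·R_Th + V_BE + (β+1)I_B·R_E, so I_B = (2.22 − 0.7) / (15.7 + 76×0.27) = 0.0419 mA.
I_C = β·I_B = 75×0.0419 = 3.15 mA, and I_E = (β+1)I_B = 3.19 mA.
V_CE = V_CC − I_C·R_C − I_E·R_E = 17 − 3.15×3.9 − 3.19×0.27 = 3.87 V.
V_CE = 3.87 V > 0.2 V confirms active-region operation.

I_C ≈ 3.1 mA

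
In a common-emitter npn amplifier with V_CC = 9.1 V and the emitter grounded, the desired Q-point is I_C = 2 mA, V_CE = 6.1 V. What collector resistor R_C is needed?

Collector loop: V_CC = I_C·R_C + V_CE.
R_C = (V_CC − V_CE)/I_C = (9.1 − 6.1)/2 = 1.5 kΩ.

R_C ≈ 1.5 kΩ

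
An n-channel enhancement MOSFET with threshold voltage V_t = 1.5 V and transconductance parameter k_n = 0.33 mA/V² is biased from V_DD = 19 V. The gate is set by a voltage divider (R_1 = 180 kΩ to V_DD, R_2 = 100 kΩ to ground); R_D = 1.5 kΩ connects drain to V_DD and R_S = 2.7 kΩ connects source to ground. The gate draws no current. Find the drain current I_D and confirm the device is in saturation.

I_D ≈ 1 mA

V_G = V_DD·R_2/(R_1+R_2) = 19×100/280 = 6.79 V.
Assume saturation: I_D = (k_n/2)(V_GS − V_t)² with V_GS = V_G − I_D·R_S = 6.79 − 2.7·I_D.
Substituting gives 1.2·I_D² − 5.71·I_D + 4.61 = 0, with roots I_D = 1.03 or 3.72 mA.
The root I_D = 3.72 mA gives V_GS = -3.25 V ≤ V_t, so take I_D = 1.03 mA.
Then V_GS = 4 V and V_DS = V_DD − I_D(R_D+R_S) = 19 − 1.03×4.2 = 14.7 V.
Saturation requires V_DS ≥ V_GS − V_t = 2.5 V; 14.7 ≥ 2.5 ✓.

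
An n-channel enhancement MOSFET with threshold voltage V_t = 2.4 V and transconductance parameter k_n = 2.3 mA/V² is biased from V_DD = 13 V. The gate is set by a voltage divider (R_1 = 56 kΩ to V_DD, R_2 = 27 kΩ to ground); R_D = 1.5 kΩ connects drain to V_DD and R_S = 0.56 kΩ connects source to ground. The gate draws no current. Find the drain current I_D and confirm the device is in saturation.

V_G = V_DD·R_2/(R_1+R_2) = 13×27/83 = 4.23 V.
Assume saturation: I_D = (k_n/2)(V_GS − V_t)² with V_GS = V_G − I_D·R_S = 4.23 − 0.56·I_D.
Substituting gives 0.361·I_D² − 3.36·I_D + 3.85 = 0, with roots I_D = 1.34 or 7.97 mA.
The root I_D = 7.97 mA gives V_GS = -0.232 V ≤ V_t, so take I_D = 1.34 mA.
Then V_GS = 3.48 V and V_DS = V_DD − I_D(R_D+R_S) = 13 − 1.34×2.06 = 10.2 V.
Saturation requires V_DS ≥ V_GS − V_t = 1.08 V; 10.2 ≥ 1.08 ✓.

I_D ≈ 1.3 mA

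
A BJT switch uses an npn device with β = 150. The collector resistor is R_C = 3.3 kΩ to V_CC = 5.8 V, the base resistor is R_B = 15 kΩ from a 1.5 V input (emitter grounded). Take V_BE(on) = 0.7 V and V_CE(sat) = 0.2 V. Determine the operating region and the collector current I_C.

Assume active: I_B = (1.5 − 0.7)/15 = 0.0533 mA, giving I_C = β·I_B = 8 mA.
But then V_CE = 5.8 − 8×3.3 = -20.6 V < V_CE(sat) = 0.2 V — impossible in the active region.
So the transistor is saturated. With V_CE = 0.2 V, I_C = (V_CC − 0.2)/R_C = 5.6/3.3 = 1.7 mA.
Check: β·I_B = 8 mA > I_C = 1.7 mA, confirming saturation.

saturation; I_C ≈ 1.7 mA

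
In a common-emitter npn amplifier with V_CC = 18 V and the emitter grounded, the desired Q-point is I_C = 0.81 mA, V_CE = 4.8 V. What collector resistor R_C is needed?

R_C ≈ 16 kΩ

Collector loop: V_CC = I_C·R_C + V_CE.
R_C = (V_CC − V_CE)/I_C = (18 − 4.8)/0.81 = 16.3 kΩ.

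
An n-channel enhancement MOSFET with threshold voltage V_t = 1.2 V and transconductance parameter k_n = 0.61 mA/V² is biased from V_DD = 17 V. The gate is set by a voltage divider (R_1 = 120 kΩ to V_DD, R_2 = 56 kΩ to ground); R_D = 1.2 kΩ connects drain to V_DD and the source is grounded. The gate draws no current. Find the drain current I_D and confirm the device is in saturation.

I_D ≈ 5.4 mA

V_G = V_DD·R_2/(R_1+R_2) = 17×56/176 = 5.41 V. With the source grounded, V_GS = V_G = 5.41 V.
Assume saturation: I_D = (k_n/2)(V_GS − V_t)² = (0.61/2)×(5.41 − 1.2)² = 0.305×4.21² = 5.4 mA.
V_DS = V_DD − I_D·R_D = 17 − 5.4×1.2 = 10.5 V.
Saturation requires V_DS ≥ V_GS − V_t = 4.21 V; 10.5 ≥ 4.21 ✓.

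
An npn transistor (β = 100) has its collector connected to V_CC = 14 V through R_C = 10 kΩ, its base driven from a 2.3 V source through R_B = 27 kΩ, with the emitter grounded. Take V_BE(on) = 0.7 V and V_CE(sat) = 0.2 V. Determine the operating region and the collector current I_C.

saturation; I_C ≈ 1.4 mA

Assume active: I_B = (2.3 − 0.7)/27 = 0.0593 mA, giving I_C = β·I_B = 5.93 mA.
But then V_CE = 14 − 5.93×10 = -45.3 V < V_CE(sat) = 0.2 V — impossible in the active region.
So the transistor is saturated. With V_CE = 0.2 V, I_C = (V_CC − 0.2)/R_C = 13.8/10 = 1.38 mA.
Check: β·I_B = 5.93 mA > I_C = 1.38 mA, confirming saturation.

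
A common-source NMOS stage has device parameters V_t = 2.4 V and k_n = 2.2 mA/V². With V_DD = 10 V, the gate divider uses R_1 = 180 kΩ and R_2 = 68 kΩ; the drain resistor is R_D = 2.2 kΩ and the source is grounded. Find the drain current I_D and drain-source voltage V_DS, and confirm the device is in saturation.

V_G = V_DD·R_2/(R_1+R_2) = 10×68/248 = 2.74 V. With the source grounded, V_GS = V_G = 2.74 V.
Assume saturation: I_D = (k_n/2)(V_GS − V_t)² = (2.2/2)×(2.74 − 2.4)² = 1.1×0.342² = 0.129 mA.
V_DS = V_DD − I_D·R_D = 10 − 0.129×2.2 = 9.72 V.
Saturation requires V_DS ≥ V_GS − V_t = 0.342 V; 9.72 ≥ 0.342 ✓.

I_D ≈ 0.13 mA, V_DS ≈ 9.7 V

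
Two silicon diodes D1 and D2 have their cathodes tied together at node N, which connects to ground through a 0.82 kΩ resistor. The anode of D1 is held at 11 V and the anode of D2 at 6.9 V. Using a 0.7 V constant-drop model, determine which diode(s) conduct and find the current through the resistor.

Assume both conduct. Then node N would need to be at both 11−0.7 = 10.3 V and 6.9−0.7 = 6.2 V, which is impossible.
Assume only D1 conducts: V_N = 11 − 0.7 = 10.3 V, so I_R = 10.3/0.82 = 12.6 mA.
Check D2: its anode-to-cathode voltage is 6.9 − 10.3 = -3.4 V < 0.7 V, so it is off. The assumption is consistent.

Only D1 conducts; I_R ≈ 13 mA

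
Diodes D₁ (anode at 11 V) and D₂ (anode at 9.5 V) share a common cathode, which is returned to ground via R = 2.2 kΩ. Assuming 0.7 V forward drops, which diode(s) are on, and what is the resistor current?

Only D₁ conducts; I_R ≈ 4.7 mA

Assume both conduct. Then node N would need to be at both 11−0.7 = 10.3 V and 9.5−0.7 = 8.8 V, which is impossible.
Assume only D₁ conducts: V_N = 11 − 0.7 = 10.3 V, so I_R = 10.3/2.2 = 4.68 mA.
Check D₂: its anode-to-cathode voltage is 9.5 − 10.3 = -0.8 V < 0.7 V, so it is off. The assumption is consistent.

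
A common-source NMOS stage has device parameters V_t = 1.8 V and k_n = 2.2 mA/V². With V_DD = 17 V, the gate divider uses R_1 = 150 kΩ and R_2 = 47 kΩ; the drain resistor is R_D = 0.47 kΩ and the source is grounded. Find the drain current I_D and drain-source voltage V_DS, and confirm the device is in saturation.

V_G = V_DD·R_2/(R_1+R_2) = 17×47/197 = 4.06 V. With the source grounded, V_GS = V_G = 4.06 V.
Assume saturation: I_D = (k_n/2)(V_GS − V_t)² = (2.2/2)×(4.06 − 1.8)² = 1.1×2.26² = 5.6 mA.
V_DS = V_DD − I_D·R_D = 17 − 5.6×0.47 = 14.4 V.
Saturation requires V_DS ≥ V_GS − V_t = 2.26 V; 14.4 ≥ 2.26 ✓.

I_D ≈ 5.6 mA, V_DS ≈ 14 V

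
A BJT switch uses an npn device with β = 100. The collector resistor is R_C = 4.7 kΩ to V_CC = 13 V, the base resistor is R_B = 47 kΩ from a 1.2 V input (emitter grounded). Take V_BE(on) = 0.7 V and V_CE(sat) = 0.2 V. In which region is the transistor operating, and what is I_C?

Assume active. Base-emitter loop: I_B = (V_BB − V_BE)/R_B = (1.2 − 0.7)/47 = 0.0106 mA.
I_C = β·I_B = 100×0.0106 = 1.06 mA.
V_CE = V_CC − I_C·R_C = 13 − 1.06×4.7 = 8 V > V_CE(sat), so the active-region assumption holds.

active; I_C ≈ 1.1 mA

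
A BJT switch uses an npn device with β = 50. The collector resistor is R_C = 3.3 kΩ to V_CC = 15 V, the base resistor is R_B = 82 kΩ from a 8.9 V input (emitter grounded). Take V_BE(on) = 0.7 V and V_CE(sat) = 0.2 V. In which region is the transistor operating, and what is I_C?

Assume active: I_B = (8.9 − 0.7)/82 = 0.1 mA, giving I_C = β·I_B = 5 mA.
But then V_CE = 15 − 5×3.3 = -1.5 V < V_CE(sat) = 0.2 V — impossible in the active region.
So the transistor is saturated. With V_CE = 0.2 V, I_C = (V_CC − 0.2)/R_C = 14.8/3.3 = 4.48 mA.
Check: β·I_B = 5 mA > I_C = 4.48 mA, confirming saturation.

saturation; I_C ≈ 4.5 mA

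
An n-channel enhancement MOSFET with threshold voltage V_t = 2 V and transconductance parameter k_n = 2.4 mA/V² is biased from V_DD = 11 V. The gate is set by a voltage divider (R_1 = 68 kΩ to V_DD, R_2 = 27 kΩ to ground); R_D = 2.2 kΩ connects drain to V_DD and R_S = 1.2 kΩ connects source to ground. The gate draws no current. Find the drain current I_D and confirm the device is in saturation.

I_D ≈ 0.44 mA

V_G = V_DD·R_2/(R_1+R_2) = 11×27/95 = 3.13 V.
Assume saturation: I_D = (k_n/2)(V_GS − V_t)² with V_GS = V_G − I_D·R_S = 3.13 − 1.2·I_D.
Substituting gives 1.73·I_D² − 4.24·I_D + 1.52 = 0, with roots I_D = 0.436 or 2.02 mA.
The root I_D = 2.02 mA gives V_GS = 0.703 V ≤ V_t, so take I_D = 0.436 mA.
Then V_GS = 2.6 V and V_DS = V_DD − I_D(R_D+R_S) = 11 − 0.436×3.4 = 9.52 V.
Saturation requires V_DS ≥ V_GS − V_t = 0.603 V; 9.52 ≥ 0.603 ✓.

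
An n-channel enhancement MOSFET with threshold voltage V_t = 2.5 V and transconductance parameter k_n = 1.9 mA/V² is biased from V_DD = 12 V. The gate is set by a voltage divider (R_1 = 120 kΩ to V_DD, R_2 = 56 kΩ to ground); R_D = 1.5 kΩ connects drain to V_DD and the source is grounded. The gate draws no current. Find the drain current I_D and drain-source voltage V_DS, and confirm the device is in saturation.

V_G = V_DD·R_2/(R_1+R_2) = 12×56/176 = 3.82 V. With the source grounded, V_GS = V_G = 3.82 V.
Assume saturation: I_D = (k_n/2)(V_GS − V_t)² = (1.9/2)×(3.82 − 2.5)² = 0.95×1.32² = 1.65 mA.
V_DS = V_DD − I_D·R_D = 12 − 1.65×1.5 = 9.52 V.
Saturation requires V_DS ≥ V_GS − V_t = 1.32 V; 9.52 ≥ 1.32 ✓.

I_D ≈ 1.7 mA, V_DS ≈ 9.5 V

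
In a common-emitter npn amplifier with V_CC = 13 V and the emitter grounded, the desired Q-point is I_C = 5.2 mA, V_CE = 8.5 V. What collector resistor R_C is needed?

Collector loop: V_CC = I_C·R_C + V_CE.
R_C = (V_CC − V_CE)/I_C = (13 − 8.5)/5.2 = 0.865 kΩ.

R_C ≈ 0.87 kΩ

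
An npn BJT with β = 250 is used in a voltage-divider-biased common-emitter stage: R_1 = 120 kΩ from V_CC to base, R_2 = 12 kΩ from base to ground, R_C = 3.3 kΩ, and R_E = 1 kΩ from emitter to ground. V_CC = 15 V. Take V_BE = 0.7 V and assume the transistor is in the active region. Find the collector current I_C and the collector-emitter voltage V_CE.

I_C ≈ 0.63 mA, V_CE ≈ 12 V

Thevenize the base divider: V_Th = V_CC·R_2/(R_1+R_2) = 15×12/132 = 1.36 V, R_Th = R_1‖R_2 = 10.9 kΩ.
Base-emitter loop: V_Th = I_B·R_Th + V_BE + (β+1)I_B·R_E, so I_B = (1.36 − 0.7) / (10.9 + 251×1) = 0.00253 mA.
I_C = β·I_B = 250×0.00253 = 0.633 mA, and I_E = (β+1)I_B = 0.636 mA.
V_CE = V_CC − I_C·R_C − I_E·R_E = 15 − 0.633×3.3 − 0.636×1 = 12.3 V.
V_CE = 12.3 V > 0.2 V confirms active-region operation.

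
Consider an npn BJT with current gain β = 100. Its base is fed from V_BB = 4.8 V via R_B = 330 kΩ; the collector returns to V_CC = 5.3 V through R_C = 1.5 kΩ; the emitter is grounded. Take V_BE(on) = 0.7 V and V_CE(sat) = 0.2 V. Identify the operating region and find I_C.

active; I_C ≈ 1.2 mA

Assume active. Base-emitter loop: I_B = (V_BB − V_BE)/R_B = (4.8 − 0.7)/330 = 0.0124 mA.
I_C = β·I_B = 100×0.0124 = 1.24 mA.
V_CE = V_CC − I_C·R_C = 5.3 − 1.24×1.5 = 3.44 V > V_CE(sat), so the active-region assumption holds.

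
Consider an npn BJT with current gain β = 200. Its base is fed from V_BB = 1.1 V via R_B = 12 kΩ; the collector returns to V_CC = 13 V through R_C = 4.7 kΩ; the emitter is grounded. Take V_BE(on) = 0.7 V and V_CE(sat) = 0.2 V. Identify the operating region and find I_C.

Assume active: I_B = (1.1 − 0.7)/12 = 0.0333 mA, giving I_C = β·I_B = 6.67 mA.
But then V_CE = 13 − 6.67×4.7 = -18.3 V < V_CE(sat) = 0.2 V — impossible in the active region.
So the transistor is saturated. With V_CE = 0.2 V, I_C = (V_CC − 0.2)/R_C = 12.8/4.7 = 2.72 mA.
Check: β·I_B = 6.67 mA > I_C = 2.72 mA, confirming saturation.

saturation; I_C ≈ 2.7 mA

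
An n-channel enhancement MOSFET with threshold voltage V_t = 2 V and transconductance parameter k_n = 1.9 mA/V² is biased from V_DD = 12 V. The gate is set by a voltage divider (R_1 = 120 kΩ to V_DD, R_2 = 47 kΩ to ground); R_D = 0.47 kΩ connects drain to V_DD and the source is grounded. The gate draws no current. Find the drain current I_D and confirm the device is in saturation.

I_D ≈ 1.8 mA

V_G = V_DD·R_2/(R_1+R_2) = 12×47/167 = 3.38 V. With the source grounded, V_GS = V_G = 3.38 V.
Assume saturation: I_D = (k_n/2)(V_GS − V_t)² = (1.9/2)×(3.38 − 2)² = 0.95×1.38² = 1.8 mA.
V_DS = V_DD − I_D·R_D = 12 − 1.8×0.47 = 11.2 V.
Saturation requires V_DS ≥ V_GS − V_t = 1.38 V; 11.2 ≥ 1.38 ✓.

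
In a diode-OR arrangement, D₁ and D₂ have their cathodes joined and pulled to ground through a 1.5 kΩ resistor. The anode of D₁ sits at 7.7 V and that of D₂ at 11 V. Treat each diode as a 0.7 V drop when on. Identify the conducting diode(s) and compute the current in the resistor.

Assume both conduct. Then node N would need to be at both 7.7−0.7 = 7 V and 11−0.7 = 10.3 V, which is impossible.
Assume only D₂ conducts: V_N = 11 − 0.7 = 10.3 V, so I_R = 10.3/1.5 = 6.87 mA.
Check D₁: its anode-to-cathode voltage is 7.7 − 10.3 = -2.6 V < 0.7 V, so it is off. The assumption is consistent.

Only D₂ conducts; I_R ≈ 6.9 mA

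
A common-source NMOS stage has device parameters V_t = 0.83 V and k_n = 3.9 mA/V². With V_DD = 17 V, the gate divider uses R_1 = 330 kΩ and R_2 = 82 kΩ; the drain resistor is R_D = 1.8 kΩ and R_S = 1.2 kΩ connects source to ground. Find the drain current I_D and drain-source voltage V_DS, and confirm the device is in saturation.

V_G = V_DD·R_2/(R_1+R_2) = 17×82/412 = 3.38 V.
Assume saturation: I_D = (k_n/2)(V_GS − V_t)² with V_GS = V_G − I_D·R_S = 3.38 − 1.2·I_D.
Substituting gives 2.81·I_D² − 13·I_D + 12.7 = 0, with roots I_D = 1.42 or 3.19 mA.
The root I_D = 3.19 mA gives V_GS = -0.45 V ≤ V_t, so take I_D = 1.42 mA.
Then V_GS = 1.68 V and V_DS = V_DD − I_D(R_D+R_S) = 17 − 1.42×3 = 12.7 V.
Saturation requires V_DS ≥ V_GS − V_t = 0.853 V; 12.7 ≥ 0.853 ✓.

I_D ≈ 1.4 mA, V_DS ≈ 13 V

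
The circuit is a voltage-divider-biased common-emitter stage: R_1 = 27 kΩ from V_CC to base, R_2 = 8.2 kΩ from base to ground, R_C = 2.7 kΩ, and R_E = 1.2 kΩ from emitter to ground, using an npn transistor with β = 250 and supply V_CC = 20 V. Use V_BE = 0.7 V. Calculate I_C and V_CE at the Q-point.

Thevenize the base divider: V_Th = V_CC·R_2/(R_1+R_2) = 20×8.2/35.2 = 4.66 V, R_Th = R_1‖R_2 = 6.29 kΩ.
Base-emitter loop: V_Th = I_B·R_Th + V_BE + (β+1)I_B·R_E, so I_B = (4.66 − 0.7) / (6.29 + 251×1.2) = 0.0129 mA.
I_C = β·I_B = 250×0.0129 = 3.22 mA, and I_E = (β+1)I_B = 3.23 mA.
V_CE = V_CC − I_C·R_C − I_E·R_E = 20 − 3.22×2.7 − 3.23×1.2 = 7.43 V.
V_CE = 7.43 V > 0.2 V confirms active-region operation.

I_C ≈ 3.2 mA, V_CE ≈ 7.4 V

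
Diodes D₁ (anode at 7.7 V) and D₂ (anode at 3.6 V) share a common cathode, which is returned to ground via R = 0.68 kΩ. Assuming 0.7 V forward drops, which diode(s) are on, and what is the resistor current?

Assume both conduct. Then node N would need to be at both 7.7−0.7 = 7 V and 3.6−0.7 = 2.9 V, which is impossible.
Assume only D₁ conducts: V_N = 7.7 − 0.7 = 7 V, so I_R = 7/0.68 = 10.3 mA.
Check D₂: its anode-to-cathode voltage is 3.6 − 7 = -3.4 V < 0.7 V, so it is off. The assumption is consistent.

Only D₁ conducts; I_R ≈ 10 mA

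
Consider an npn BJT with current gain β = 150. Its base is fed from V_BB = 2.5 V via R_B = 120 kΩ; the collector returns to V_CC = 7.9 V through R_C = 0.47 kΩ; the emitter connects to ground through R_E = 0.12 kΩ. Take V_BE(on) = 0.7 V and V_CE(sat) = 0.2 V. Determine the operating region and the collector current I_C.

Assume active. Base-emitter loop: I_B = (V_BB − V_BE)/(R_B + (β+1)R_E) = (2.5 − 0.7)/(120 + 151×0.12) = 0.013 mA.
I_C = β·I_B = 150×0.013 = 1.95 mA.
V_CE = V_CC − I_C·R_C − I_E·R_E = 7.9 − 1.95×0.47 − 1.97×0.12 = 6.75 V > V_CE(sat), so the active-region assumption holds.

active; I_C ≈ 2 mA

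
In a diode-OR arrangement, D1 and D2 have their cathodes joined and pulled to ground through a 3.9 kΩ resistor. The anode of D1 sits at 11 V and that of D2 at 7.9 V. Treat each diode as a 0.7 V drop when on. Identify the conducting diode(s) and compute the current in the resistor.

Assume both conduct. Then node N would need to be at both 11−0.7 = 10.3 V and 7.9−0.7 = 7.2 V, which is impossible.
Assume only D1 conducts: V_N = 11 − 0.7 = 10.3 V, so I_R = 10.3/3.9 = 2.64 mA.
Check D2: its anode-to-cathode voltage is 7.9 − 10.3 = -2.4 V < 0.7 V, so it is off. The assumption is consistent.

Only D1 conducts; I_R ≈ 2.6 mA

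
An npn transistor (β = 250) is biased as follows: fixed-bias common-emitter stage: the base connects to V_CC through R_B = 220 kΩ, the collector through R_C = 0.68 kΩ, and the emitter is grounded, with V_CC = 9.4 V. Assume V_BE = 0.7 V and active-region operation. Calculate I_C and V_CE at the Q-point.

Base loop: V_CC = I_B·R_B + V_BE, so I_B = (9.4 − 0.7)/220 kΩ = 0.0395 mA.
In the active region I_C = β·I_B = 250 × 0.0395 = 9.89 mA.
Collector loop: V_CE = V_CC − I_C·R_C = 9.4 − 9.89×0.68 = 2.68 V.
Since V_CE = 2.68 V > V_CE(sat) ≈ 0.2 V, the transistor is in the active region as assumed.

I_C ≈ 9.9 mA, V_CE ≈ 2.7 V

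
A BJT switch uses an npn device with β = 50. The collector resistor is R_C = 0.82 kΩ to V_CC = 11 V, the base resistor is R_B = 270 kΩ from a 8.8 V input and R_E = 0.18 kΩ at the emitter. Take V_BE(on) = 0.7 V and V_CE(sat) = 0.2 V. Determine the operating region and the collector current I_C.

active; I_C ≈ 1.5 mA

Assume active. Base-emitter loop: I_B = (V_BB − V_BE)/(R_B + (β+1)R_E) = (8.8 − 0.7)/(270 + 51×0.18) = 0.029 mA.
I_C = β·I_B = 50×0.029 = 1.45 mA.
V_CE = V_CC − I_C·R_C − I_E·R_E = 11 − 1.45×0.82 − 1.48×0.18 = 9.54 V > V_CE(sat), so the active-region assumption holds.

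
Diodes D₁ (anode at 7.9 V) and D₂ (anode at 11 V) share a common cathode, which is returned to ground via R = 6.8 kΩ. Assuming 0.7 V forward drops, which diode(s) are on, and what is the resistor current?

Assume both conduct. Then node N would need to be at both 7.9−0.7 = 7.2 V and 11−0.7 = 10.3 V, which is impossible.
Assume only D₂ conducts: V_N = 11 − 0.7 = 10.3 V, so I_R = 10.3/6.8 = 1.51 mA.
Check D₁: its anode-to-cathode voltage is 7.9 − 10.3 = -2.4 V < 0.7 V, so it is off. The assumption is consistent.

Only D₂ conducts; I_R ≈ 1.5 mA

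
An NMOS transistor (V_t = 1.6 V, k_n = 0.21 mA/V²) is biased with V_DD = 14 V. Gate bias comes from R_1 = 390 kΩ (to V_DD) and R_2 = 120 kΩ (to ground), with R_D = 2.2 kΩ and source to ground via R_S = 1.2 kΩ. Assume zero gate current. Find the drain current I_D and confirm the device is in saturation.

V_G = V_DD·R_2/(R_1+R_2) = 14×120/510 = 3.29 V.
Assume saturation: I_D = (k_n/2)(V_GS − V_t)² with V_GS = V_G − I_D·R_S = 3.29 − 1.2·I_D.
Substituting gives 0.151·I_D² − 1.43·I_D + 0.301 = 0, with roots I_D = 0.216 or 9.22 mA.
The root I_D = 9.22 mA gives V_GS = -7.77 V ≤ V_t, so take I_D = 0.216 mA.
Then V_GS = 3.03 V and V_DS = V_DD − I_D(R_D+R_S) = 14 − 0.216×3.4 = 13.3 V.
Saturation requires V_DS ≥ V_GS − V_t = 1.43 V; 13.3 ≥ 1.43 ✓.

I_D ≈ 0.22 mA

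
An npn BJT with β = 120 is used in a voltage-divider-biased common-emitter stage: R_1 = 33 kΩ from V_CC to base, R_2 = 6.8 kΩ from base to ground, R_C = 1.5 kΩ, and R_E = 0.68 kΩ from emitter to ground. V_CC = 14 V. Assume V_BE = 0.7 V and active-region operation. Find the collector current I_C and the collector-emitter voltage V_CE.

I_C ≈ 2.3 mA, V_CE ≈ 9 V

Thevenize the base divider: V_Th = V_CC·R_2/(R_1+R_2) = 14×6.8/39.8 = 2.39 V, R_Th = R_1‖R_2 = 5.64 kΩ.
Base-emitter loop: V_Th = I_B·R_Th + V_BE + (β+1)I_B·R_E, so I_B = (2.39 − 0.7) / (5.64 + 121×0.68) = 0.0192 mA.
I_C = β·I_B = 120×0.0192 = 2.31 mA, and I_E = (β+1)I_B = 2.33 mA.
V_CE = V_CC − I_C·R_C − I_E·R_E = 14 − 2.31×1.5 − 2.33×0.68 = 8.95 V.
V_CE = 8.95 V > 0.2 V confirms active-region operation.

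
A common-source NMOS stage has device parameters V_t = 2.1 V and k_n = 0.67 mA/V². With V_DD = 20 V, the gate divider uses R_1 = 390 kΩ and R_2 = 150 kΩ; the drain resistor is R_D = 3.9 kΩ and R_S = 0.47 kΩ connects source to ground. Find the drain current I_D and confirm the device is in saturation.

V_G = V_DD·R_2/(R_1+R_2) = 20×150/540 = 5.56 V.
Assume saturation: I_D = (k_n/2)(V_GS − V_t)² with V_GS = V_G − I_D·R_S = 5.56 − 0.47·I_D.
Substituting gives 0.074·I_D² − 2.09·I_D + 4 = 0, with roots I_D = 2.07 or 26.2 mA.
The root I_D = 26.2 mA gives V_GS = -6.74 V ≤ V_t, so take I_D = 2.07 mA.
Then V_GS = 4.58 V and V_DS = V_DD − I_D(R_D+R_S) = 20 − 2.07×4.37 = 11 V.
Saturation requires V_DS ≥ V_GS − V_t = 2.48 V; 11 ≥ 2.48 ✓.

I_D ≈ 2.1 mA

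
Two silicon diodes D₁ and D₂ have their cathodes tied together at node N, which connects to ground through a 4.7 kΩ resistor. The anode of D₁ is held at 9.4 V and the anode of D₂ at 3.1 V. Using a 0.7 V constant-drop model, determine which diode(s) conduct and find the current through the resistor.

Only D₁ conducts; I_R ≈ 1.9 mA

Assume both conduct. Then node N would need to be at both 9.4−0.7 = 8.7 V and 3.1−0.7 = 2.4 V, which is impossible.
Assume only D₁ conducts: V_N = 9.4 − 0.7 = 8.7 V, so I_R = 8.7/4.7 = 1.85 mA.
Check D₂: its anode-to-cathode voltage is 3.1 − 8.7 = -5.6 V < 0.7 V, so it is off. The assumption is consistent.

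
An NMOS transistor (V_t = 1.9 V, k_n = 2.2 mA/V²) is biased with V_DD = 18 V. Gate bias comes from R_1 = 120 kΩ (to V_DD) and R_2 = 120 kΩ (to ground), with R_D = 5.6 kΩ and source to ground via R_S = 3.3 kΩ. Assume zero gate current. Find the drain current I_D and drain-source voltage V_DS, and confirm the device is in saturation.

I_D ≈ 1.8 mA, V_DS ≈ 2.3 V

V_G = V_DD·R_2/(R_1+R_2) = 18×120/240 = 9 V.
Assume saturation: I_D = (k_n/2)(V_GS − V_t)² with V_GS = V_G − I_D·R_S = 9 − 3.3·I_D.
Substituting gives 12·I_D² − 52.5·I_D + 55.5 = 0, with roots I_D = 1.77 or 2.62 mA.
The root I_D = 2.62 mA gives V_GS = 0.357 V ≤ V_t, so take I_D = 1.77 mA.
Then V_GS = 3.17 V and V_DS = V_DD − I_D(R_D+R_S) = 18 − 1.77×8.9 = 2.27 V.
Saturation requires V_DS ≥ V_GS − V_t = 1.27 V; 2.27 ≥ 1.27 ✓.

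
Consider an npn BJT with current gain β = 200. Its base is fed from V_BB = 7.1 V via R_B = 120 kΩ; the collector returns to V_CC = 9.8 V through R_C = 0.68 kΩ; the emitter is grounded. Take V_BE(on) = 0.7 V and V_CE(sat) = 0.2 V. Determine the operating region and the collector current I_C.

Assume active. Base-emitter loop: I_B = (V_BB − V_BE)/R_B = (7.1 − 0.7)/120 = 0.0533 mA.
I_C = β·I_B = 200×0.0533 = 10.7 mA.
V_CE = V_CC − I_C·R_C = 9.8 − 10.7×0.68 = 2.55 V > V_CE(sat), so the active-region assumption holds.

active; I_C ≈ 11 mA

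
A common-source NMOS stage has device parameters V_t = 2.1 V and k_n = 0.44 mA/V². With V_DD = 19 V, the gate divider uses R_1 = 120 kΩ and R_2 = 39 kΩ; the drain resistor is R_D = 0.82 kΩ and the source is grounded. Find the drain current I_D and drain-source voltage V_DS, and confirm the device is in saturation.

I_D ≈ 1.4 mA, V_DS ≈ 18 V

V_G = V_DD·R_2/(R_1+R_2) = 19×39/159 = 4.66 V. With the source grounded, V_GS = V_G = 4.66 V.
Assume saturation: I_D = (k_n/2)(V_GS − V_t)² = (0.44/2)×(4.66 − 2.1)² = 0.22×2.56² = 1.44 mA.
V_DS = V_DD − I_D·R_D = 19 − 1.44×0.82 = 17.8 V.
Saturation requires V_DS ≥ V_GS − V_t = 2.56 V; 17.8 ≥ 2.56 ✓.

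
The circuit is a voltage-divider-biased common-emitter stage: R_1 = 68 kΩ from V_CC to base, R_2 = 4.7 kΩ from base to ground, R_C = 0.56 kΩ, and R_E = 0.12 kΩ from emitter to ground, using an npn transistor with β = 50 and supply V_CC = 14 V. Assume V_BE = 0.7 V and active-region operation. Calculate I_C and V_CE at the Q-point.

Thevenize the base divider: V_Th = V_CC·R_2/(R_1+R_2) = 14×4.7/72.7 = 0.905 V, R_Th = R_1‖R_2 = 4.4 kΩ.
Base-emitter loop: V_Th = I_B·R_Th + V_BE + (β+1)I_B·R_E, so I_B = (0.905 − 0.7) / (4.4 + 51×0.12) = 0.0195 mA.
I_C = β·I_B = 50×0.0195 = 0.975 mA, and I_E = (β+1)I_B = 0.995 mA.
V_CE = V_CC − I_C·R_C − I_E·R_E = 14 − 0.975×0.56 − 0.995×0.12 = 13.3 V.
V_CE = 13.3 V > 0.2 V confirms active-region operation.

I_C ≈ 0.98 mA, V_CE ≈ 13 V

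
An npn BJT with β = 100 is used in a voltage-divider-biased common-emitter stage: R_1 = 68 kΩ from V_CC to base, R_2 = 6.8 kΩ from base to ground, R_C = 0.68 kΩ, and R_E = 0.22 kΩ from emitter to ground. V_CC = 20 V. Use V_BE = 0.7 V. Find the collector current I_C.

I_C ≈ 3.9 mA

Thevenize the base divider: V_Th = V_CC·R_2/(R_1+R_2) = 20×6.8/74.8 = 1.82 V, R_Th = R_1‖R_2 = 6.18 kΩ.
Base-emitter loop: V_Th = I_B·R_Th + V_BE + (β+1)I_B·R_E, so I_B = (1.82 − 0.7) / (6.18 + 101×0.22) = 0.0394 mA.
I_C = β·I_B = 100×0.0394 = 3.94 mA, and I_E = (β+1)I_B = 3.98 mA.
V_CE = V_CC − I_C·R_C − I_E·R_E = 20 − 3.94×0.68 − 3.98×0.22 = 16.4 V.
V_CE = 16.4 V > 0.2 V confirms active-region operation.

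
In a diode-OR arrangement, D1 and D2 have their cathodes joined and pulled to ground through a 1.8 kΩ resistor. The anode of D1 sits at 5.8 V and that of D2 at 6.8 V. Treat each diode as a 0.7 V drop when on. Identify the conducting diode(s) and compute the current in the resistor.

Only D2 conducts; I_R ≈ 3.4 mA

Assume both conduct. Then node N would need to be at both 5.8−0.7 = 5.1 V and 6.8−0.7 = 6.1 V, which is impossible.
Assume only D2 conducts: V_N = 6.8 − 0.7 = 6.1 V, so I_R = 6.1/1.8 = 3.39 mA.
Check D1: its anode-to-cathode voltage is 5.8 − 6.1 = -0.3 V < 0.7 V, so it is off. The assumption is consistent.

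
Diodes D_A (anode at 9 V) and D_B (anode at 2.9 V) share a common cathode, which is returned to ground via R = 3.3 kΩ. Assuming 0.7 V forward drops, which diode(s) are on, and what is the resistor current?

Only D_A conducts; I_R ≈ 2.5 mA

Assume both conduct. Then node N would need to be at both 9−0.7 = 8.3 V and 2.9−0.7 = 2.2 V, which is impossible.
Assume only D_A conducts: V_N = 9 − 0.7 = 8.3 V, so I_R = 8.3/3.3 = 2.52 mA.
Check D_B: its anode-to-cathode voltage is 2.9 − 8.3 = -5.4 V < 0.7 V, so it is off. The assumption is consistent.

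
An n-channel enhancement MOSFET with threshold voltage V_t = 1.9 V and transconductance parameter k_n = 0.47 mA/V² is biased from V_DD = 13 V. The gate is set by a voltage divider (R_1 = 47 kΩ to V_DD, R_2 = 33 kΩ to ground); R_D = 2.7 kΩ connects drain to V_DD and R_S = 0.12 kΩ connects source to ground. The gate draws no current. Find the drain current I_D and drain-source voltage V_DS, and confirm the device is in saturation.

I_D ≈ 2.4 mA, V_DS ≈ 6.3 V

V_G = V_DD·R_2/(R_1+R_2) = 13×33/80 = 5.36 V.
Assume saturation: I_D = (k_n/2)(V_GS − V_t)² with V_GS = V_G − I_D·R_S = 5.36 − 0.12·I_D.
Substituting gives 0.00338·I_D² − 1.2·I_D + 2.82 = 0, with roots I_D = 2.37 or 351 mA.
The root I_D = 351 mA gives V_GS = -36.7 V ≤ V_t, so take I_D = 2.37 mA.
Then V_GS = 5.08 V and V_DS = V_DD − I_D(R_D+R_S) = 13 − 2.37×2.82 = 6.31 V.
Saturation requires V_DS ≥ V_GS − V_t = 3.18 V; 6.31 ≥ 3.18 ✓.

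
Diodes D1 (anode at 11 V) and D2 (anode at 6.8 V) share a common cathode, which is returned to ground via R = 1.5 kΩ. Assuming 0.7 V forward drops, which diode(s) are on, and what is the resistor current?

Only D1 conducts; I_R ≈ 6.9 mA

Assume both conduct. Then node N would need to be at both 11−0.7 = 10.3 V and 6.8−0.7 = 6.1 V, which is impossible.
Assume only D1 conducts: V_N = 11 − 0.7 = 10.3 V, so I_R = 10.3/1.5 = 6.87 mA.
Check D2: its anode-to-cathode voltage is 6.8 − 10.3 = -3.5 V < 0.7 V, so it is off. The assumption is consistent.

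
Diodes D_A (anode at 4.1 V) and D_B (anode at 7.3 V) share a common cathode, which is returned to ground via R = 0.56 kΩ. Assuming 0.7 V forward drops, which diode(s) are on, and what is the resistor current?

Only D_B conducts; I_R ≈ 12 mA

Assume both conduct. Then node N would need to be at both 4.1−0.7 = 3.4 V and 7.3−0.7 = 6.6 V, which is impossible.
Assume only D_B conducts: V_N = 7.3 − 0.7 = 6.6 V, so I_R = 6.6/0.56 = 11.8 mA.
Check D_A: its anode-to-cathode voltage is 4.1 − 6.6 = -2.5 V < 0.7 V, so it is off. The assumption is consistent.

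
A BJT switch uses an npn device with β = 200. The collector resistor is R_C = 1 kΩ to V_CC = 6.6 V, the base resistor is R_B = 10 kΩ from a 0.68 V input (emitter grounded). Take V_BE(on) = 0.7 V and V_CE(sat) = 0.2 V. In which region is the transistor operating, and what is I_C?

cutoff; I_C ≈ 0

V_BB = 0.68 V ≤ V_BE(on) = 0.7 V, so the base-emitter junction is not forward biased.
The transistor is in cutoff: I_B = I_C = 0.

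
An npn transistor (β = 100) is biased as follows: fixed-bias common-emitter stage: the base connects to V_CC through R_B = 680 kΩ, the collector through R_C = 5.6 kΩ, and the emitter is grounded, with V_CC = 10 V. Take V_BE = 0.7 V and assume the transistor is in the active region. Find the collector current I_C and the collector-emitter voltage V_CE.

Base loop: V_CC = I_B·R_B + V_BE, so I_B = (10 − 0.7)/680 kΩ = 0.0137 mA.
In the active region I_C = β·I_B = 100 × 0.0137 = 1.37 mA.
Collector loop: V_CE = V_CC − I_C·R_C = 10 − 1.37×5.6 = 2.34 V.
Since V_CE = 2.34 V > V_CE(sat) ≈ 0.2 V, the transistor is in the active region as assumed.

I_C ≈ 1.4 mA, V_CE ≈ 2.3 V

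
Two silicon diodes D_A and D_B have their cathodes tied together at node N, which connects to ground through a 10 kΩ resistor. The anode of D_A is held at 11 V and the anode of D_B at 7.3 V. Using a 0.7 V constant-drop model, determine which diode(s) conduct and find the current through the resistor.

Only D_A conducts; I_R ≈ 1 mA

Assume both conduct. Then node N would need to be at both 11−0.7 = 10.3 V and 7.3−0.7 = 6.6 V, which is impossible.
Assume only D_A conducts: V_N = 11 − 0.7 = 10.3 V, so I_R = 10.3/10 = 1.03 mA.
Check D_B: its anode-to-cathode voltage is 7.3 − 10.3 = -3 V < 0.7 V, so it is off. The assumption is consistent.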